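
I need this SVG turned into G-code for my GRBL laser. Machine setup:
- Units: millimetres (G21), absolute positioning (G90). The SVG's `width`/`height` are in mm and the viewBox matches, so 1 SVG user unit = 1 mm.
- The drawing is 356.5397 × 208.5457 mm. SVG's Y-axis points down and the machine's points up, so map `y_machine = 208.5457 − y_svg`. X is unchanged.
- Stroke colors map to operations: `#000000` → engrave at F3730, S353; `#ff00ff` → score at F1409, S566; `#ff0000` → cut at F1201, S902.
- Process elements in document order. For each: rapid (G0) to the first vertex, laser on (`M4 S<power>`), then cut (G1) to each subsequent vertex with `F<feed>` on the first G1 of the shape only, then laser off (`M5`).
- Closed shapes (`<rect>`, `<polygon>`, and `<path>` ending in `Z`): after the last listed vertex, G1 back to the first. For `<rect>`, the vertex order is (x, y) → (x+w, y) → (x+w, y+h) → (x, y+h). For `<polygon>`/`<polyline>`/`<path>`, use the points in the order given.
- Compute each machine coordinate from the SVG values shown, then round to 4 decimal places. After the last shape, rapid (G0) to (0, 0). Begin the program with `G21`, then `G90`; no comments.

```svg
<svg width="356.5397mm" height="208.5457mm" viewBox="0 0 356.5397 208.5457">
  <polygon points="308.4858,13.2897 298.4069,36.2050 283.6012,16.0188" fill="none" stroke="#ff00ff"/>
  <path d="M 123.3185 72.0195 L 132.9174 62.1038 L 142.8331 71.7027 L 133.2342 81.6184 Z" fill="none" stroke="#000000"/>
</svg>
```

Since the viewBox matches the mm dimensions, user units are millimetres directly. The only transform is the Y-flip y_m = 208.5457 − y_svg.

Shape 1 is a regular polygon drawn with `<polygon>`. Its stroke #ff00ff means score at S566, F1409. After flipping Y the toolpath is (308.4858,195.2560) → (298.4069,172.3407) → (283.6012,192.5269) → (308.4858,195.2560), returning to the start.

Shape 2 is a regular polygon drawn with `<path>`. Its stroke #000000 means engrave at S353, F3730. After flipping Y the toolpath is (123.3185,136.5262) → (132.9174,146.4419) → (142.8331,136.8430) → (133.2342,126.9273) → (123.3185,136.5262), returning to the start.

G21
G90
G0 X308.4858 Y195.2560
M4 S566
G1 X298.4069 Y172.3407 F1409
G1 X283.6012 Y192.5269
G1 X308.4858 Y195.2560
M5
G0 X123.3185 Y136.5262
M4 S353
G1 X132.9174 Y146.4419 F3730
G1 X142.8331 Y136.8430
G1 X133.2342 Y126.9273
G1 X123.3185 Y136.5262
M5
G0 X0.0000 Y0.0000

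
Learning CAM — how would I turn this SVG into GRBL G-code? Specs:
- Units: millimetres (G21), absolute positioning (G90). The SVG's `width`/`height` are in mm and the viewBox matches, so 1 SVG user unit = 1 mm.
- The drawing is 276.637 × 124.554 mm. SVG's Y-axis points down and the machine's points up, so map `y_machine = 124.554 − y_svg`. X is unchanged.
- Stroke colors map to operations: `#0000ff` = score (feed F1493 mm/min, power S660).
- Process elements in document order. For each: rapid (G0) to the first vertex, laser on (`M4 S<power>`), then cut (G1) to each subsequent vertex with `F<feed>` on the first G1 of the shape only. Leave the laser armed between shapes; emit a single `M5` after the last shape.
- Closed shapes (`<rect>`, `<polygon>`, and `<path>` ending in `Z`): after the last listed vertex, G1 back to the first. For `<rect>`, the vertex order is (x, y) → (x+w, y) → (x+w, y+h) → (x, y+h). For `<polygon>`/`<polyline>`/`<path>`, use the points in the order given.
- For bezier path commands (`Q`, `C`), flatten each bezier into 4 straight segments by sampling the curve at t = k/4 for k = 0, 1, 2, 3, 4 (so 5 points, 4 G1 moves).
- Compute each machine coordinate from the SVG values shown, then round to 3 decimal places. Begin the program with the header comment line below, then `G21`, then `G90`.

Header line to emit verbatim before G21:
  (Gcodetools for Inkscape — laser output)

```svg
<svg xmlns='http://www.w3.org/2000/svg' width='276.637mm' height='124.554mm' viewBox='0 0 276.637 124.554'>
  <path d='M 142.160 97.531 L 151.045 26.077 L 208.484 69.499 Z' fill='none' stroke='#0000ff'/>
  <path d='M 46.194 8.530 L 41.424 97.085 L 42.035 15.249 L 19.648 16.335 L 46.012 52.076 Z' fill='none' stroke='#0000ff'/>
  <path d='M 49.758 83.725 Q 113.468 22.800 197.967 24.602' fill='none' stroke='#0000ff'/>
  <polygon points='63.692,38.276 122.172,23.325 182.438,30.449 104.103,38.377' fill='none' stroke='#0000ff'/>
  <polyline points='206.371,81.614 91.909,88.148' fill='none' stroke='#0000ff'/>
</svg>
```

1 u = 1 mm; y_m = 124.554 − y.

[1] `<path>` regular polygon, #0000ff→score S660 F1493: (142.160,27.023) → (151.045,98.477) → (208.484,55.055) → (142.160,27.023) (closed)

[2] `<path>` closed polygon, #0000ff→score S660 F1493: (46.194,116.024) → (41.424,27.469) → (42.035,109.305) → (19.648,108.219) → (46.012,72.478) → (46.194,116.024) (closed)

[3] `<path>` quadratic bezier, #0000ff→score S660 F1493: (49.758,40.829) → (82.912,67.371) → (118.665,86.072) → (157.017,96.933) → (197.967,99.952)

[4] `<polygon>` closed polygon, #0000ff→score S660 F1493: (63.692,86.278) → (122.172,101.229) → (182.438,94.105) → (104.103,86.177) → (63.692,86.278) (closed)

[5] `<polyline>` line segment, #0000ff→score S660 F1493: (206.371,42.940) → (91.909,36.406)

(Gcodetools for Inkscape — laser output)
G21
G90
G0 X142.160 Y27.023
M4 S660
G1 X151.045 Y98.477 F1493
G1 X208.484 Y55.055
G1 X142.160 Y27.023
G0 X46.194 Y116.024
M4 S660
G1 X41.424 Y27.469 F1493
G1 X42.035 Y109.305
G1 X19.648 Y108.219
G1 X46.012 Y72.478
G1 X46.194 Y116.024
G0 X49.758 Y40.829
M4 S660
G1 X82.912 Y67.371 F1493
G1 X118.665 Y86.072
G1 X157.017 Y96.933
G1 X197.967 Y99.952
G0 X63.692 Y86.278
M4 S660
G1 X122.172 Y101.229 F1493
G1 X182.438 Y94.105
G1 X104.103 Y86.177
G1 X63.692 Y86.278
G0 X206.371 Y42.940
M4 S660
G1 X91.909 Y36.406 F1493
M5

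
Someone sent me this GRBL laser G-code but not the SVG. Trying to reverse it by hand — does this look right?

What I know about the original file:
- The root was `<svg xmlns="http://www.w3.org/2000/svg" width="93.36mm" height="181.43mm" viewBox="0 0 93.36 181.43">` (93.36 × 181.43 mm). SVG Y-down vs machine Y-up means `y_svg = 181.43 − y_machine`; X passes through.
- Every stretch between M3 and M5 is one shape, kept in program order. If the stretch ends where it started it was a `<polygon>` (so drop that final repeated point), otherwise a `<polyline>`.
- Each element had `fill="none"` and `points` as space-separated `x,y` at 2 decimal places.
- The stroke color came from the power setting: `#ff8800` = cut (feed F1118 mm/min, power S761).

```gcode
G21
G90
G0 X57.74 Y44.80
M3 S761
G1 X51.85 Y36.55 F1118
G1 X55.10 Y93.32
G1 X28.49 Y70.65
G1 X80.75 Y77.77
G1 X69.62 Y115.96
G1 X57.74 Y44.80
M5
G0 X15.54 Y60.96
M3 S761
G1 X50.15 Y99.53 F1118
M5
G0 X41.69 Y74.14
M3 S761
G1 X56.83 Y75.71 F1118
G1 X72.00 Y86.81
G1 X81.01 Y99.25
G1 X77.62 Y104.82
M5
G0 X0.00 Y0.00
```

Machine Y-up, SVG Y-down with viewBox height 181.43, so y_svg = 181.43 − y_machine; X carries over. Every run uses S761, so all elements get stroke `#ff8800` (cut).

Run 1: The run returns to its start, so emit a `<polygon>` with points (Y-flipped): 57.74,136.63 51.85,144.88 55.10,88.11 28.49,110.78 80.75,103.66 69.62,65.47.

Run 2: The run is open, so emit a `<polyline>` with points (Y-flipped): 15.54,120.47 50.15,81.90.

Run 3: The run is open, so emit a `<polyline>` with points (Y-flipped): 41.69,107.29 56.83,105.72 72.00,94.62 81.01,82.18 77.62,76.61.

<svg xmlns="http://www.w3.org/2000/svg" width="93.36mm" height="181.43mm" viewBox="0 0 93.36 181.43">
  <polygon points="57.74,136.63 51.85,144.88 55.10,88.11 28.49,110.78 80.75,103.66 69.62,65.47" fill="none" stroke="#ff8800"/>
  <polyline points="15.54,120.47 50.15,81.90" fill="none" stroke="#ff8800"/>
  <polyline points="41.69,107.29 56.83,105.72 72.00,94.62 81.01,82.18 77.62,76.61" fill="none" stroke="#ff8800"/>
</svg>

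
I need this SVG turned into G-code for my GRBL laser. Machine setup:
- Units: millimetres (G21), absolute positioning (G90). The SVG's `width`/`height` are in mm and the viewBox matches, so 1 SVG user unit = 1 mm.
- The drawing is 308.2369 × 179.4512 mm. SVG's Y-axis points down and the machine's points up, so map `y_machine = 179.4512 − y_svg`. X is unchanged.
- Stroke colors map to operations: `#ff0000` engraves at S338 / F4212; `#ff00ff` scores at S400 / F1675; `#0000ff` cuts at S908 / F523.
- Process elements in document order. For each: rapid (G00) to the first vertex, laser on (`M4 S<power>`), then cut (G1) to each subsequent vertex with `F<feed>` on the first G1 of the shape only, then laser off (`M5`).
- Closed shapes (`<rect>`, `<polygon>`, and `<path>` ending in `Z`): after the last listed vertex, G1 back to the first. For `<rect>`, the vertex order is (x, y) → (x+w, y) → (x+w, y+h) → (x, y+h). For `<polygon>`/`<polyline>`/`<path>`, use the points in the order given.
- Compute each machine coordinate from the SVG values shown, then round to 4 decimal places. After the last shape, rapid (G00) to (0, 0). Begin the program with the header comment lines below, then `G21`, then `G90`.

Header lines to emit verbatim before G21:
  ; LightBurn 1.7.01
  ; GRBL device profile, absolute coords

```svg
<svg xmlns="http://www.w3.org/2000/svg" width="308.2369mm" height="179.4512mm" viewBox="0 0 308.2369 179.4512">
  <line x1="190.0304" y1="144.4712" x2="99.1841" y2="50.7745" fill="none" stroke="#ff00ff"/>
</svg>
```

; LightBurn 1.7.01
; GRBL device profile, absolute coords
G21
G90
G00 X190.0304 Y34.9800
M4 S400
G1 X99.1841 Y128.6767 F1675
M5
G00 X0.0000 Y0.0000

1 u = 1 mm; y_m = 179.4512 − y.

[1] `<line>` line segment, #ff00ff→score S400 F1675: (190.0304,34.9800) → (99.1841,128.6767)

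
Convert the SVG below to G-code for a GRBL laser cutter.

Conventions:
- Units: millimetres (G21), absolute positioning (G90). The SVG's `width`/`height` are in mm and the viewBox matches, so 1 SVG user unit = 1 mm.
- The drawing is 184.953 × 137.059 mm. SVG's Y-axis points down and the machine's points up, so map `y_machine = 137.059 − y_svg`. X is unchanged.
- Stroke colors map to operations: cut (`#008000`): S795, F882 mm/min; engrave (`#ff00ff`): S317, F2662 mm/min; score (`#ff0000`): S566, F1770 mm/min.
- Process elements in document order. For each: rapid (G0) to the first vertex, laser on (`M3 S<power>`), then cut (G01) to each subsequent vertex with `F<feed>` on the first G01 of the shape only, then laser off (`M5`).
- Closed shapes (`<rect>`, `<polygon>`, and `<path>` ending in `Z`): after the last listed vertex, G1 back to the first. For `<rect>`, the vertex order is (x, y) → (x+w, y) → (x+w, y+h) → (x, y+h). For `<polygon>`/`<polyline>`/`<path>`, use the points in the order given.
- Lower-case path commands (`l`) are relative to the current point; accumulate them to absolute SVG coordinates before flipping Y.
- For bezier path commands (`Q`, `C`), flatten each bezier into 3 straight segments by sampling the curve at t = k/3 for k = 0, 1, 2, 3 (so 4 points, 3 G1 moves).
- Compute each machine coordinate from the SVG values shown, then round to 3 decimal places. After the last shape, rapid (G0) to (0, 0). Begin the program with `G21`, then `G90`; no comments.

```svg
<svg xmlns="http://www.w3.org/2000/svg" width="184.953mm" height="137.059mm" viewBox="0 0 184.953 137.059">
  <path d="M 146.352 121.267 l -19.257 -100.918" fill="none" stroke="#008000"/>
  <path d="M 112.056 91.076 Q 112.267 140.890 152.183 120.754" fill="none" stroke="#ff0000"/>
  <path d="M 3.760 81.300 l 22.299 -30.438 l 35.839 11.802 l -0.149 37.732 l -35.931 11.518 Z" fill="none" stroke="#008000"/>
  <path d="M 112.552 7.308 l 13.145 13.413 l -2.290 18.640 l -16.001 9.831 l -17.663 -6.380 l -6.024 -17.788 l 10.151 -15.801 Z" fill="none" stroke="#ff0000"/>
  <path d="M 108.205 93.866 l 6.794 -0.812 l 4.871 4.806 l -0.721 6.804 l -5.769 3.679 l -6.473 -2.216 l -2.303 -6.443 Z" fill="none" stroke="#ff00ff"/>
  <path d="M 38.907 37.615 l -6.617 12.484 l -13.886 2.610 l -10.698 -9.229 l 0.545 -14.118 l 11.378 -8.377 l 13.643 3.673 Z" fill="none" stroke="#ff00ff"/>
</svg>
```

G21
G90
G0 X146.352 Y15.792
M3 S795
G01 X127.095 Y116.710 F882
M5
G0 X112.056 Y45.983
M3 S566
G01 X116.608 Y20.546 F1770
G01 X129.984 Y10.653
G01 X152.183 Y16.305
M5
G0 X3.760 Y55.759
M3 S795
G01 X26.059 Y86.197 F882
G01 X61.898 Y74.395
G01 X61.749 Y36.663
G01 X25.818 Y25.145
G01 X3.760 Y55.759
M5
G0 X112.552 Y129.751
M3 S566
G01 X125.697 Y116.338 F1770
G01 X123.407 Y97.698
G01 X107.406 Y87.867
G01 X89.743 Y94.247
G01 X83.719 Y112.035
G01 X93.870 Y127.836
G01 X112.552 Y129.751
M5
G0 X108.205 Y43.193
M3 S317
G01 X114.999 Y44.005 F2662
G01 X119.870 Y39.199
G01 X119.149 Y32.395
G01 X113.380 Y28.716
G01 X106.907 Y30.932
G01 X104.604 Y37.375
G01 X108.205 Y43.193
M5
G0 X38.907 Y99.444
M3 S317
G01 X32.290 Y86.960 F2662
G01 X18.404 Y84.350
G01 X7.706 Y93.579
G01 X8.251 Y107.697
G01 X19.629 Y116.074
G01 X33.272 Y112.401
G01 X38.907 Y99.444
M5
G0 X0.000 Y0.000

Since the viewBox matches the mm dimensions, user units are millimetres directly. The only transform is the Y-flip y_m = 137.059 − y_svg.

Shape 1 is a line segment drawn with `<path>`. Its stroke #008000 means cut at S795, F882. After flipping Y the toolpath is (146.352,15.792) → (127.095,116.710).

Shape 2 is a quadratic bezier drawn with `<path>`. Its stroke #ff0000 means score at S566, F1770. After flipping Y the toolpath is (112.056,45.983) → (116.608,20.546) → (129.984,10.653) → (152.183,16.305).

Shape 3 is a regular polygon drawn with `<path>`. Its stroke #008000 means cut at S795, F882. After flipping Y the toolpath is (3.760,55.759) → (26.059,86.197) → (61.898,74.395) → (61.749,36.663) → (25.818,25.145) → (3.760,55.759), returning to the start.

Shape 4 is a regular polygon drawn with `<path>`. Its stroke #ff0000 means score at S566, F1770. After flipping Y the toolpath is (112.552,129.751) → (125.697,116.338) → (123.407,97.698) → (107.406,87.867) → (89.743,94.247) → (83.719,112.035) → (93.870,127.836) → (112.552,129.751), returning to the start.

Shape 5 is a regular polygon drawn with `<path>`. Its stroke #ff00ff means engrave at S317, F2662. After flipping Y the toolpath is (108.205,43.193) → (114.999,44.005) → (119.870,39.199) → (119.149,32.395) → (113.380,28.716) → (106.907,30.932) → (104.604,37.375) → (108.205,43.193), returning to the start.

Shape 6 is a regular polygon drawn with `<path>`. Its stroke #ff00ff means engrave at S317, F2662. After flipping Y the toolpath is (38.907,99.444) → (32.290,86.960) → (18.404,84.350) → (7.706,93.579) → (8.251,107.697) → (19.629,116.074) → (33.272,112.401) → (38.907,99.444), returning to the start.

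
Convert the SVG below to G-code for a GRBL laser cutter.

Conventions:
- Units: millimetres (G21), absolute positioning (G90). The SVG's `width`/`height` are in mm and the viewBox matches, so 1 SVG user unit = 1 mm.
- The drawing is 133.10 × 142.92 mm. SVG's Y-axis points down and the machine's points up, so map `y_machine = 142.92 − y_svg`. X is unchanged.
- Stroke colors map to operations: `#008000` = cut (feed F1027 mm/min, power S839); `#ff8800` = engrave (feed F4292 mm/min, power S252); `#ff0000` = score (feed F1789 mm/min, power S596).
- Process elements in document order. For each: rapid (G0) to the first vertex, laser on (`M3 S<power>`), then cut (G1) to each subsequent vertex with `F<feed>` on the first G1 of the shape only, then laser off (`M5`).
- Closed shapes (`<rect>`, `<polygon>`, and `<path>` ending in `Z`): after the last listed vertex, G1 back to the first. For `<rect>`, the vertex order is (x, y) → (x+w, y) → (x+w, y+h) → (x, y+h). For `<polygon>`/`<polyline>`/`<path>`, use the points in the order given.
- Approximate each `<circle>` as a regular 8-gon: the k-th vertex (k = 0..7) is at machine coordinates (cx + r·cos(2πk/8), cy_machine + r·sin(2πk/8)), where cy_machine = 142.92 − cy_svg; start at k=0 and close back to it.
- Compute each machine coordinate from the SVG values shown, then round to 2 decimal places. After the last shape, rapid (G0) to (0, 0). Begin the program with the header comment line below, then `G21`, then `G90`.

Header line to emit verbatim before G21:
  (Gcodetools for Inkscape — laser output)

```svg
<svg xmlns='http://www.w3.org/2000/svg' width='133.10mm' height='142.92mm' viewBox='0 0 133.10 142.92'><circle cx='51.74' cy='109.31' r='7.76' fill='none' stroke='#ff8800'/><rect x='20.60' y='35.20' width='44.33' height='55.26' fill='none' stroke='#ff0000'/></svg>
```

1 u = 1 mm; y_m = 142.92 − y.

[1] `<circle>` circle, #ff8800→engrave S252 F4292: (59.50,33.61) → (57.23,39.10) → (51.74,41.37) → (46.25,39.10) → (43.98,33.61) → (46.25,28.12) → (51.74,25.85) → (57.23,28.12) → (59.50,33.61) (closed)

[2] `<rect>` rectangle, #ff0000→score S596 F1789: (20.60,107.72) → (64.93,107.72) → (64.93,52.46) → (20.60,52.46) → (20.60,107.72) (closed)

(Gcodetools for Inkscape — laser output)
G21
G90
G0 X59.50 Y33.61
M3 S252
G1 X57.23 Y39.10 F4292
G1 X51.74 Y41.37
G1 X46.25 Y39.10
G1 X43.98 Y33.61
G1 X46.25 Y28.12
G1 X51.74 Y25.85
G1 X57.23 Y28.12
G1 X59.50 Y33.61
M5
G0 X20.60 Y107.72
M3 S596
G1 X64.93 Y107.72 F1789
G1 X64.93 Y52.46
G1 X20.60 Y52.46
G1 X20.60 Y107.72
M5
G0 X0.00 Y0.00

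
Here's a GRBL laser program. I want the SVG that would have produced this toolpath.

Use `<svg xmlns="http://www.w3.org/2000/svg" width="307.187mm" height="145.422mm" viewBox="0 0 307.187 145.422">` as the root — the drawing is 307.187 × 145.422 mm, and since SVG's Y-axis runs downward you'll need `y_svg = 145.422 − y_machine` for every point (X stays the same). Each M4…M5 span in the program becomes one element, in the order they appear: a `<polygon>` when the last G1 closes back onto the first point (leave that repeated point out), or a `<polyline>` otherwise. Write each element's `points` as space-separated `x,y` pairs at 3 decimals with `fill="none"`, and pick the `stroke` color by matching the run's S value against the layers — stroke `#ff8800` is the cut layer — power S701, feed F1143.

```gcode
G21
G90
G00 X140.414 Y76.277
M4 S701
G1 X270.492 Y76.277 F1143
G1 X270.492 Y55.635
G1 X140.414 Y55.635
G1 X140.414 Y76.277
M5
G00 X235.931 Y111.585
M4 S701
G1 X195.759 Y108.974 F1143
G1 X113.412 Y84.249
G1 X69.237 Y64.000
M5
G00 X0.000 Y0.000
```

Machine Y-up, SVG Y-down with viewBox height 145.422, so y_svg = 145.422 − y_machine; X carries over. Every run uses S701, so all elements get stroke `#ff8800` (cut).

Run 1: The run returns to its start, so emit a `<polygon>` with points (Y-flipped): 140.414,69.145 270.492,69.145 270.492,89.787 140.414,89.787.

Run 2: The run is open, so emit a `<polyline>` with points (Y-flipped): 235.931,33.837 195.759,36.448 113.412,61.173 69.237,81.422.

<svg xmlns="http://www.w3.org/2000/svg" width="307.187mm" height="145.422mm" viewBox="0 0 307.187 145.422">
  <polygon points="140.414,69.145 270.492,69.145 270.492,89.787 140.414,89.787" fill="none" stroke="#ff8800"/>
  <polyline points="235.931,33.837 195.759,36.448 113.412,61.173 69.237,81.422" fill="none" stroke="#ff8800"/>
</svg>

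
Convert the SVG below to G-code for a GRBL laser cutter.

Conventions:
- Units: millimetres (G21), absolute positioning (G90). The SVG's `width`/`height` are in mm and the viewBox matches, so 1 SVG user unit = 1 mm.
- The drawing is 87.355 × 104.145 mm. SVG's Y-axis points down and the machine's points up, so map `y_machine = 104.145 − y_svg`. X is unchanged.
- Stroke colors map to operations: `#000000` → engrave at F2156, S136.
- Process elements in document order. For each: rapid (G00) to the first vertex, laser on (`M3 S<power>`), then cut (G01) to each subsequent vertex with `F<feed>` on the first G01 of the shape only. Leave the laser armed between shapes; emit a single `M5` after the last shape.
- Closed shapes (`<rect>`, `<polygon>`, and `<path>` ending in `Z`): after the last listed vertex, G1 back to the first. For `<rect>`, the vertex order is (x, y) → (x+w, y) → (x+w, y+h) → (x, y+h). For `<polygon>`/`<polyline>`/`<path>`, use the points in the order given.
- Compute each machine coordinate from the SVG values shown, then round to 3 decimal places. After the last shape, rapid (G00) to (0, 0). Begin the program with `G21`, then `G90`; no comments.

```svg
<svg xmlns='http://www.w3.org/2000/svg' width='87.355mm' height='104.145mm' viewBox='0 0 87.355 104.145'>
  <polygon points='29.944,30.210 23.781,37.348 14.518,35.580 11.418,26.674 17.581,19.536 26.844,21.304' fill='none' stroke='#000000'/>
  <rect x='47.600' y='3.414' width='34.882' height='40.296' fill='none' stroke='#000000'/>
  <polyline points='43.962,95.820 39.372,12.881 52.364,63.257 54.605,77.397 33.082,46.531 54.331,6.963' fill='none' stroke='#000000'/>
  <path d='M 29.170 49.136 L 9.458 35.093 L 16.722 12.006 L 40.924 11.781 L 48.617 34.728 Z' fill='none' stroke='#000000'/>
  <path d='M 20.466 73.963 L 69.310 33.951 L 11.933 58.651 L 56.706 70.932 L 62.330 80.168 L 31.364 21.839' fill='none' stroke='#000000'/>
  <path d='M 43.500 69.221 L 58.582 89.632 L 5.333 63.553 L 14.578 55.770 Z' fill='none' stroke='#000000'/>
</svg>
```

G21
G90
G00 X29.944 Y73.935
M3 S136
G01 X23.781 Y66.797 F2156
G01 X14.518 Y68.565
G01 X11.418 Y77.471
G01 X17.581 Y84.609
G01 X26.844 Y82.841
G01 X29.944 Y73.935
G00 X47.600 Y100.731
M3 S136
G01 X82.482 Y100.731 F2156
G01 X82.482 Y60.435
G01 X47.600 Y60.435
G01 X47.600 Y100.731
G00 X43.962 Y8.325
M3 S136
G01 X39.372 Y91.264 F2156
G01 X52.364 Y40.888
G01 X54.605 Y26.748
G01 X33.082 Y57.614
G01 X54.331 Y97.182
G00 X29.170 Y55.009
M3 S136
G01 X9.458 Y69.052 F2156
G01 X16.722 Y92.139
G01 X40.924 Y92.364
G01 X48.617 Y69.417
G01 X29.170 Y55.009
G00 X20.466 Y30.182
M3 S136
G01 X69.310 Y70.194 F2156
G01 X11.933 Y45.494
G01 X56.706 Y33.213
G01 X62.330 Y23.977
G01 X31.364 Y82.306
G00 X43.500 Y34.924
M3 S136
G01 X58.582 Y14.513 F2156
G01 X5.333 Y40.592
G01 X14.578 Y48.375
G01 X43.500 Y34.924
M5
G00 X0.000 Y0.000

viewBox `0 0 87.355 104.145` with mm width/height → 1 unit = 1 mm. Flip: y_m = 104.145 − y_svg.

**Shape 1** — `<polygon>` regular polygon, stroke `#000000` → engrave (S136, F2156). Machine vertices: (29.944,73.935) → (23.781,66.797) → (14.518,68.565) → (11.418,77.471) → (17.581,84.609) → (26.844,82.841) → (29.944,73.935). Closed: final G1 returns to the first vertex.

**Shape 2** — `<rect>` rectangle, stroke `#000000` → engrave (S136, F2156). Machine vertices: (47.600,100.731) → (82.482,100.731) → (82.482,60.435) → (47.600,60.435) → (47.600,100.731). Closed: final G1 returns to the first vertex.

**Shape 3** — `<polyline>` open polyline, stroke `#000000` → engrave (S136, F2156). Machine vertices: (43.962,8.325) → (39.372,91.264) → (52.364,40.888) → (54.605,26.748) → (33.082,57.614) → (54.331,97.182). Open path.

**Shape 4** — `<path>` regular polygon, stroke `#000000` → engrave (S136, F2156). Machine vertices: (29.170,55.009) → (9.458,69.052) → (16.722,92.139) → (40.924,92.364) → (48.617,69.417) → (29.170,55.009). Closed: final G1 returns to the first vertex.

**Shape 5** — `<path>` open polyline, stroke `#000000` → engrave (S136, F2156). Machine vertices: (20.466,30.182) → (69.310,70.194) → (11.933,45.494) → (56.706,33.213) → (62.330,23.977) → (31.364,82.306). Open path.

**Shape 6** — `<path>` closed polygon, stroke `#000000` → engrave (S136, F2156). Machine vertices: (43.500,34.924) → (58.582,14.513) → (5.333,40.592) → (14.578,48.375) → (43.500,34.924). Closed: final G1 returns to the first vertex.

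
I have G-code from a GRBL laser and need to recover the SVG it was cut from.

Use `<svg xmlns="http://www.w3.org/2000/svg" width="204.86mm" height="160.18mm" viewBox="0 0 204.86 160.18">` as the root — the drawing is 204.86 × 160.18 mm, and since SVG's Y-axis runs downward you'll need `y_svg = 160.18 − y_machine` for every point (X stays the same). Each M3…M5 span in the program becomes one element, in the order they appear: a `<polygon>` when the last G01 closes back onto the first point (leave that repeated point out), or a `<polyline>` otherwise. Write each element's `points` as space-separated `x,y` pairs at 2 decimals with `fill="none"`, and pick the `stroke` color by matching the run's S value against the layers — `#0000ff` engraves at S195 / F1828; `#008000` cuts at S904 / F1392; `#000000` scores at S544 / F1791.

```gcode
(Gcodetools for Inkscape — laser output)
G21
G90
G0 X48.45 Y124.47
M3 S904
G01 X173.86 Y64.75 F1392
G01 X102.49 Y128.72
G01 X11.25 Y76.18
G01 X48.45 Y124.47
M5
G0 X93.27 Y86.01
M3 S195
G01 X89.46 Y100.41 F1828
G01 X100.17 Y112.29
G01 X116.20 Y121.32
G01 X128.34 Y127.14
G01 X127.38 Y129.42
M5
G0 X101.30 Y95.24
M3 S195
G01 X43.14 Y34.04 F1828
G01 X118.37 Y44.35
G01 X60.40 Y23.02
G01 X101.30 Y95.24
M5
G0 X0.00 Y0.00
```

<svg xmlns="http://www.w3.org/2000/svg" width="204.86mm" height="160.18mm" viewBox="0 0 204.86 160.18">
  <polygon points="48.45,35.71 173.86,95.43 102.49,31.46 11.25,84.00" fill="none" stroke="#008000"/>
  <polyline points="93.27,74.17 89.46,59.77 100.17,47.89 116.20,38.86 128.34,33.04 127.38,30.76" fill="none" stroke="#0000ff"/>
  <polygon points="101.30,64.94 43.14,126.14 118.37,115.83 60.40,137.16" fill="none" stroke="#0000ff"/>
</svg>

Machine Y-up, SVG Y-down with viewBox height 160.18, so y_svg = 160.18 − y_machine; X carries over.

Run 1: S904 ⇒ cut layer `#008000`. The run returns to its start, so emit a `<polygon>` with points (Y-flipped): 48.45,35.71 173.86,95.43 102.49,31.46 11.25,84.00.

Run 2: power S195 maps to stroke `#0000ff` (engrave). The run is open, so emit a `<polyline>` with points (Y-flipped): 93.27,74.17 89.46,59.77 100.17,47.89 116.20,38.86 128.34,33.04 127.38,30.76.

Run 3: S195 ⇒ engrave layer `#0000ff`. The run returns to its start, so emit a `<polygon>` with points (Y-flipped): 101.30,64.94 43.14,126.14 118.37,115.83 60.40,137.16.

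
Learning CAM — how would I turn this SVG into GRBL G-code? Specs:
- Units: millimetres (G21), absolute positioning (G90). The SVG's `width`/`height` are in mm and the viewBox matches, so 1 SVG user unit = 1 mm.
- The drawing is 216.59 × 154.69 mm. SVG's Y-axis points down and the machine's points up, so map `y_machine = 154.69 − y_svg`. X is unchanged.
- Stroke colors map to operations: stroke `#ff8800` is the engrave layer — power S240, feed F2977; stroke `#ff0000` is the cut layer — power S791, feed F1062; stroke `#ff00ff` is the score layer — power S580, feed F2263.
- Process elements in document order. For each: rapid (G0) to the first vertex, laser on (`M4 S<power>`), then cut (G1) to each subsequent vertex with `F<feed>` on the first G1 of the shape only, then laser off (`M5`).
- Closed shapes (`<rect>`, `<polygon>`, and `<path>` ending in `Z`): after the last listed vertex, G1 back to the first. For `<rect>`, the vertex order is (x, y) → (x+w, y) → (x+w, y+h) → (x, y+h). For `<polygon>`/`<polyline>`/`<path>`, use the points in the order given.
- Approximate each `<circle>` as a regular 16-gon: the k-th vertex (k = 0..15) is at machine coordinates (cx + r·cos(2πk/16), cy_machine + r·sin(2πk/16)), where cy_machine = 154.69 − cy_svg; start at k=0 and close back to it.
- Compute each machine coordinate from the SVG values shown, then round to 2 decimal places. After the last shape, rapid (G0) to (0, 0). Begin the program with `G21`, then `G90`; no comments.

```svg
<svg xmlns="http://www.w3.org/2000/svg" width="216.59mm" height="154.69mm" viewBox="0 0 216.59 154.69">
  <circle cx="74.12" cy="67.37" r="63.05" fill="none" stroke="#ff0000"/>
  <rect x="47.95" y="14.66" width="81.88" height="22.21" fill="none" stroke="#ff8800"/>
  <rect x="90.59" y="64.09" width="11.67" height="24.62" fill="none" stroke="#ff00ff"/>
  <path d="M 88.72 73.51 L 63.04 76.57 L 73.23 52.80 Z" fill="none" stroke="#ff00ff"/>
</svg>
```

Since the viewBox matches the mm dimensions, user units are millimetres directly. The only transform is the Y-flip y_m = 154.69 − y_svg.

Shape 1 is a circle drawn with `<circle>`. Its stroke #ff0000 means cut at S791, F1062. After flipping Y the toolpath is (137.17,87.32) → (132.37,111.45) → (118.70,131.90) → (98.25,145.57) → (74.12,150.37) → (49.99,145.57) → (29.54,131.90) → (15.87,111.45) → (11.07,87.32) → (15.87,63.19) → (29.54,42.74) → (49.99,29.07) → (74.12,24.27) → (98.25,29.07) → (118.70,42.74) → (132.37,63.19) → (137.17,87.32), returning to the start.

Shape 2 is a rectangle drawn with `<rect>`. Its stroke #ff8800 means engrave at S240, F2977. After flipping Y the toolpath is (47.95,140.03) → (129.83,140.03) → (129.83,117.82) → (47.95,117.82) → (47.95,140.03), returning to the start.

Shape 3 is a rectangle drawn with `<rect>`. Its stroke #ff00ff means score at S580, F2263. After flipping Y the toolpath is (90.59,90.60) → (102.26,90.60) → (102.26,65.98) → (90.59,65.98) → (90.59,90.60), returning to the start.

Shape 4 is a regular polygon drawn with `<path>`. Its stroke #ff00ff means score at S580, F2263. After flipping Y the toolpath is (88.72,81.18) → (63.04,78.12) → (73.23,101.89) → (88.72,81.18), returning to the start.

G21
G90
G0 X137.17 Y87.32
M4 S791
G1 X132.37 Y111.45 F1062
G1 X118.70 Y131.90
G1 X98.25 Y145.57
G1 X74.12 Y150.37
G1 X49.99 Y145.57
G1 X29.54 Y131.90
G1 X15.87 Y111.45
G1 X11.07 Y87.32
G1 X15.87 Y63.19
G1 X29.54 Y42.74
G1 X49.99 Y29.07
G1 X74.12 Y24.27
G1 X98.25 Y29.07
G1 X118.70 Y42.74
G1 X132.37 Y63.19
G1 X137.17 Y87.32
M5
G0 X47.95 Y140.03
M4 S240
G1 X129.83 Y140.03 F2977
G1 X129.83 Y117.82
G1 X47.95 Y117.82
G1 X47.95 Y140.03
M5
G0 X90.59 Y90.60
M4 S580
G1 X102.26 Y90.60 F2263
G1 X102.26 Y65.98
G1 X90.59 Y65.98
G1 X90.59 Y90.60
M5
G0 X88.72 Y81.18
M4 S580
G1 X63.04 Y78.12 F2263
G1 X73.23 Y101.89
G1 X88.72 Y81.18
M5
G0 X0.00 Y0.00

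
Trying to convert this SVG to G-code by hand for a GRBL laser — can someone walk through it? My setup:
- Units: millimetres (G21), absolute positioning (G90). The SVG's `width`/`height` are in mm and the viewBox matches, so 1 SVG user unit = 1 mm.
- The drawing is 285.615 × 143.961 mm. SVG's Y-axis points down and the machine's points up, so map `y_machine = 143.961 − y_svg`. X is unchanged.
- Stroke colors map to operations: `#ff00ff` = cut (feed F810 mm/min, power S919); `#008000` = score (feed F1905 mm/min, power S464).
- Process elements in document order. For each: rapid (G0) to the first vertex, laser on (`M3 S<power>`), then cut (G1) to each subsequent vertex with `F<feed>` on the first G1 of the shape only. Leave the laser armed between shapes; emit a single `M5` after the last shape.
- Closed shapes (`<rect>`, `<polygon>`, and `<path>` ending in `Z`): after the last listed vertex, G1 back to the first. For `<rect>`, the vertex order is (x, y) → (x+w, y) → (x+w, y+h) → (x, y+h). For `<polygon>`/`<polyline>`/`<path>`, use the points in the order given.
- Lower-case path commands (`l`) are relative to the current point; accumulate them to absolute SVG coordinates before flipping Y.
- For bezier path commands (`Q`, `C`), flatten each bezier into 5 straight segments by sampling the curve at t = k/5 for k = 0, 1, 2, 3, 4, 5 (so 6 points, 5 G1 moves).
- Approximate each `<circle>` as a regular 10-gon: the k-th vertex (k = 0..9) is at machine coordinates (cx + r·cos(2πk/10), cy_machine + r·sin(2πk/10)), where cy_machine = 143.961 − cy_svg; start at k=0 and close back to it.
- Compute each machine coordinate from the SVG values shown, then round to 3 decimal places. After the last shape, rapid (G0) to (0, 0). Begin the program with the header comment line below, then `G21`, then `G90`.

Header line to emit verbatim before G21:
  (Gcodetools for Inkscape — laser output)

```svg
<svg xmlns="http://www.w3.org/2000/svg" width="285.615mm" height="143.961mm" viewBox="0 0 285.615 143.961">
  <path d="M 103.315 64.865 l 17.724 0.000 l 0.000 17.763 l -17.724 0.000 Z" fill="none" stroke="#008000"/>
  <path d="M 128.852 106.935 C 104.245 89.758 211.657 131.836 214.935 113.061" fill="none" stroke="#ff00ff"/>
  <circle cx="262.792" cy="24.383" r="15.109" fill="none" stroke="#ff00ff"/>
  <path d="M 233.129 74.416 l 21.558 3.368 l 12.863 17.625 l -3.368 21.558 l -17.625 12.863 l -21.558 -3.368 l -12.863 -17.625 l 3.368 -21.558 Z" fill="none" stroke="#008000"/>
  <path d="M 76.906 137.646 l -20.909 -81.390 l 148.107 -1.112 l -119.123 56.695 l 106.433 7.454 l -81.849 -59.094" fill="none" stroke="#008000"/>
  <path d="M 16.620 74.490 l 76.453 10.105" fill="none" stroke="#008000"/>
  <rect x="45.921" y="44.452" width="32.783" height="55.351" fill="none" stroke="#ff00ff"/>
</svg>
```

viewBox `0 0 285.615 143.961` with mm width/height → 1 unit = 1 mm. Flip: y_m = 143.961 − y_svg.

**Shape 1** — `<path>` rectangle, stroke `#008000` → score (S464, F1905). Machine vertices: (103.315,79.096) → (121.039,79.096) → (121.039,61.333) → (103.315,61.333) → (103.315,79.096). Closed: final G1 returns to the first vertex.

**Shape 2** — `<path>` cubic bezier, stroke `#ff00ff` → cut (S919, F810). Control points (SVG): P0=(128.852,106.935), P1=(104.245,89.758), P2=(211.657,131.836), P3=(214.935,113.061); sampled at t=k/5. Machine vertices: (128.852,37.026) → (128.041,41.182) → (147.579,36.883) → (176.131,29.893) → (202.361,25.976) → (214.935,30.900). Open path.

**Shape 3** — `<circle>` circle, stroke `#ff00ff` → cut (S919, F810). Machine vertices: (277.901,119.578) → (275.015,128.459) → (267.461,133.948) → (258.123,133.948) → (250.569,128.459) → (247.683,119.578) → (250.569,110.697) → (258.123,105.208) → (267.461,105.208) → (275.015,110.697) → (277.901,119.578). Closed: final G1 returns to the first vertex.

**Shape 4** — `<path>` regular polygon, stroke `#008000` → score (S464, F1905). Machine vertices: (233.129,69.545) → (254.687,66.177) → (267.550,48.552) → (264.182,26.994) → (246.557,14.131) → (224.999,17.499) → (212.136,35.124) → (215.504,56.682) → (233.129,69.545). Closed: final G1 returns to the first vertex.

**Shape 5** — `<path>` open polyline, stroke `#008000` → score (S464, F1905). Machine vertices: (76.906,6.315) → (55.997,87.705) → (204.104,88.817) → (84.981,32.122) → (191.414,24.668) → (109.565,83.762). Open path.

**Shape 6** — `<path>` line segment, stroke `#008000` → score (S464, F1905). Machine vertices: (16.620,69.471) → (93.073,59.366). Open path.

**Shape 7** — `<rect>` rectangle, stroke `#ff00ff` → cut (S919, F810). Machine vertices: (45.921,99.509) → (78.704,99.509) → (78.704,44.158) → (45.921,44.158) → (45.921,99.509). Closed: final G1 returns to the first vertex.

(Gcodetools for Inkscape — laser output)
G21
G90
G0 X103.315 Y79.096
M3 S464
G1 X121.039 Y79.096 F1905
G1 X121.039 Y61.333
G1 X103.315 Y61.333
G1 X103.315 Y79.096
G0 X128.852 Y37.026
M3 S919
G1 X128.041 Y41.182 F810
G1 X147.579 Y36.883
G1 X176.131 Y29.893
G1 X202.361 Y25.976
G1 X214.935 Y30.900
G0 X277.901 Y119.578
M3 S919
G1 X275.015 Y128.459 F810
G1 X267.461 Y133.948
G1 X258.123 Y133.948
G1 X250.569 Y128.459
G1 X247.683 Y119.578
G1 X250.569 Y110.697
G1 X258.123 Y105.208
G1 X267.461 Y105.208
G1 X275.015 Y110.697
G1 X277.901 Y119.578
G0 X233.129 Y69.545
M3 S464
G1 X254.687 Y66.177 F1905
G1 X267.550 Y48.552
G1 X264.182 Y26.994
G1 X246.557 Y14.131
G1 X224.999 Y17.499
G1 X212.136 Y35.124
G1 X215.504 Y56.682
G1 X233.129 Y69.545
G0 X76.906 Y6.315
M3 S464
G1 X55.997 Y87.705 F1905
G1 X204.104 Y88.817
G1 X84.981 Y32.122
G1 X191.414 Y24.668
G1 X109.565 Y83.762
G0 X16.620 Y69.471
M3 S464
G1 X93.073 Y59.366 F1905
G0 X45.921 Y99.509
M3 S919
G1 X78.704 Y99.509 F810
G1 X78.704 Y44.158
G1 X45.921 Y44.158
G1 X45.921 Y99.509
M5
G0 X0.000 Y0.000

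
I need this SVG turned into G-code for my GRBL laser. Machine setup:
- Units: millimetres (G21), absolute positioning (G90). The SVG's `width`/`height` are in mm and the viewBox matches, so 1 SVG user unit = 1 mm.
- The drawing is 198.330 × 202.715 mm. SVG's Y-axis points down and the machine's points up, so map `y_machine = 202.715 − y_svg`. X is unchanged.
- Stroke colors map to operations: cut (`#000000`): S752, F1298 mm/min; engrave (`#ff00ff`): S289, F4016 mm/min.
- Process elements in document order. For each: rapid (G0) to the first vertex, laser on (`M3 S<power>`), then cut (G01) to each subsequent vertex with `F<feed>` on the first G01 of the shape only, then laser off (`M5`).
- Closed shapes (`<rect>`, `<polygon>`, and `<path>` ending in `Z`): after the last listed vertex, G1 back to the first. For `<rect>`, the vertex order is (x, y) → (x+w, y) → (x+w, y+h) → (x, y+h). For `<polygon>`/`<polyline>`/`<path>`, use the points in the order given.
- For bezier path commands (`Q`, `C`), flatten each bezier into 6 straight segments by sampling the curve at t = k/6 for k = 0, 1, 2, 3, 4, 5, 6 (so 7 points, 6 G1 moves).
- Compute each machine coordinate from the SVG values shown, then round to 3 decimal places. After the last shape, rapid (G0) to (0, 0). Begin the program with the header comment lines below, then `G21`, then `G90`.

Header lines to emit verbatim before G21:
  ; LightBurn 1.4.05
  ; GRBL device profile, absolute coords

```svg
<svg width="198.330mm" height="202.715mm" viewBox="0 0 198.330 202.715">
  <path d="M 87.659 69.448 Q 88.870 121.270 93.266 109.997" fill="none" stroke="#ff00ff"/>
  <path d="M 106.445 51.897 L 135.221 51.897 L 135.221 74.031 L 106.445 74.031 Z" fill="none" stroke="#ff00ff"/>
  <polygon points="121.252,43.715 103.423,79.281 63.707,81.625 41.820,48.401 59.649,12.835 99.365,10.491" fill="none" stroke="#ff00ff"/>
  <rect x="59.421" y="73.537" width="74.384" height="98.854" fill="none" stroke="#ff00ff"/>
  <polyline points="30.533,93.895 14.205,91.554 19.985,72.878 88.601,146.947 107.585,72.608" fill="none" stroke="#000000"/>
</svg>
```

1 u = 1 mm; y_m = 202.715 − y.

[1] `<path>` quadratic bezier, #ff00ff→engrave S289 F4016: (87.659,133.267) → (88.151,117.746) → (88.820,105.730) → (89.666,97.219) → (90.689,92.213) → (91.889,90.713) → (93.266,92.718)

[2] `<path>` rectangle, #ff00ff→engrave S289 F4016: (106.445,150.818) → (135.221,150.818) → (135.221,128.684) → (106.445,128.684) → (106.445,150.818) (closed)

[3] `<polygon>` regular polygon, #ff00ff→engrave S289 F4016: (121.252,159.000) → (103.423,123.434) → (63.707,121.090) → (41.820,154.314) → (59.649,189.880) → (99.365,192.224) → (121.252,159.000) (closed)

[4] `<rect>` rectangle, #ff00ff→engrave S289 F4016: (59.421,129.178) → (133.805,129.178) → (133.805,30.324) → (59.421,30.324) → (59.421,129.178) (closed)

[5] `<polyline>` open polyline, #000000→cut S752 F1298: (30.533,108.820) → (14.205,111.161) → (19.985,129.837) → (88.601,55.768) → (107.585,130.107)

; LightBurn 1.4.05
; GRBL device profile, absolute coords
G21
G90
G0 X87.659 Y133.267
M3 S289
G01 X88.151 Y117.746 F4016
G01 X88.820 Y105.730
G01 X89.666 Y97.219
G01 X90.689 Y92.213
G01 X91.889 Y90.713
G01 X93.266 Y92.718
M5
G0 X106.445 Y150.818
M3 S289
G01 X135.221 Y150.818 F4016
G01 X135.221 Y128.684
G01 X106.445 Y128.684
G01 X106.445 Y150.818
M5
G0 X121.252 Y159.000
M3 S289
G01 X103.423 Y123.434 F4016
G01 X63.707 Y121.090
G01 X41.820 Y154.314
G01 X59.649 Y189.880
G01 X99.365 Y192.224
G01 X121.252 Y159.000
M5
G0 X59.421 Y129.178
M3 S289
G01 X133.805 Y129.178 F4016
G01 X133.805 Y30.324
G01 X59.421 Y30.324
G01 X59.421 Y129.178
M5
G0 X30.533 Y108.820
M3 S752
G01 X14.205 Y111.161 F1298
G01 X19.985 Y129.837
G01 X88.601 Y55.768
G01 X107.585 Y130.107
M5
G0 X0.000 Y0.000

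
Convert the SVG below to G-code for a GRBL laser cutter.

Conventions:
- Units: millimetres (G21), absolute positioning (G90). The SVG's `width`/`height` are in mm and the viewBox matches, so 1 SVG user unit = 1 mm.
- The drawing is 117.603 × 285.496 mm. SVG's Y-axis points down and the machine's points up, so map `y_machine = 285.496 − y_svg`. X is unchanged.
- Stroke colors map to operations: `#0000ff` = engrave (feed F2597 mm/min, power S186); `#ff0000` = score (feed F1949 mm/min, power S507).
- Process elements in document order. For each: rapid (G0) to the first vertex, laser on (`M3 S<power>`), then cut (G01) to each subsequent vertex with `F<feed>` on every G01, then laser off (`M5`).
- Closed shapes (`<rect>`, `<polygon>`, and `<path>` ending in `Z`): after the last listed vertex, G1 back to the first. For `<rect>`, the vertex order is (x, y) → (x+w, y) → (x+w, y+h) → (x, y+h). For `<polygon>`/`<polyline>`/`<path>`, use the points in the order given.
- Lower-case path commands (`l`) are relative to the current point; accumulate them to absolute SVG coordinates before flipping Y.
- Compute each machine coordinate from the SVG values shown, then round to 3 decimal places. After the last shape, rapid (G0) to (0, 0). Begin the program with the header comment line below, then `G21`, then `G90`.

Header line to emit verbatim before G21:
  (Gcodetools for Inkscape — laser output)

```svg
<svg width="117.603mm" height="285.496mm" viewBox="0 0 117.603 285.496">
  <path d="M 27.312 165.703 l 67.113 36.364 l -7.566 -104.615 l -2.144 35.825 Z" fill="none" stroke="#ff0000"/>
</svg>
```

(Gcodetools for Inkscape — laser output)
G21
G90
G0 X27.312 Y119.793
M3 S507
G01 X94.425 Y83.429 F1949
G01 X86.859 Y188.044 F1949
G01 X84.715 Y152.219 F1949
G01 X27.312 Y119.793 F1949
M5
G0 X0.000 Y0.000

Since the viewBox matches the mm dimensions, user units are millimetres directly. The only transform is the Y-flip y_m = 285.496 − y_svg.

Shape 1 is a closed polygon drawn with `<path>`. Its stroke #ff0000 means score at S507, F1949. After flipping Y the toolpath is (27.312,119.793) → (94.425,83.429) → (86.859,188.044) → (84.715,152.219) → (27.312,119.793), returning to the start.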